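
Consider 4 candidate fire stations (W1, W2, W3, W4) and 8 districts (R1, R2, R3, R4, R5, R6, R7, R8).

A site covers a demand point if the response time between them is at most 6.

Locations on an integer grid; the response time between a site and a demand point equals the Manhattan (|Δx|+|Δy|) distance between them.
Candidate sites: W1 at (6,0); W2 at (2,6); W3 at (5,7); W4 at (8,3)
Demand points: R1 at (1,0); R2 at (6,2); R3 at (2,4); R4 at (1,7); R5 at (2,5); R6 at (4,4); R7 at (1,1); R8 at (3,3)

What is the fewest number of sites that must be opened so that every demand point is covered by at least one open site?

Coverage sets (demand points within 6 of each site):
  W1: {R1, R2, R6, R7, R8}
  W2: {R3, R4, R5, R6, R7, R8}
  W3: {R2, R3, R4, R5, R6, R8}
  W4: {R2, R6, R8}
No single site covers all 8 demand points.
But {W1, W2} covers everything, so the minimum is 2.

2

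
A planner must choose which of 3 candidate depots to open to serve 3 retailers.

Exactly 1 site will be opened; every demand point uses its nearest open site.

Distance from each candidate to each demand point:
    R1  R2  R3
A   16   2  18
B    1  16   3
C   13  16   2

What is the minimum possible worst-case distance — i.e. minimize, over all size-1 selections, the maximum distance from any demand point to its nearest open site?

Open {B}.
  Farthest demand point is R2 at distance 16 (to B); all others are ≤ 16.
With {C} the worst case is 16.
With {A} the worst case is 18.
No size-1 selection achieves below 16.

16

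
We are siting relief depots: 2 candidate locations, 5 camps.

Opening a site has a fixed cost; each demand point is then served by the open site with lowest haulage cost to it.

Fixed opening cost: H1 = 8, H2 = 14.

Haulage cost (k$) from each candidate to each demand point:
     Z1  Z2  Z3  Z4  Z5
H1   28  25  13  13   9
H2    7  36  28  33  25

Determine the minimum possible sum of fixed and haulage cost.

Open {H1, H2}: assign each demand point to its cheapest open site.
  Z1→H2 7, Z2→H1 25, Z3→H1 13, Z4→H1 13, Z5→H1 9
  haulage cost 67, fixed 22 → total 89.
Compare {H1}: haulage cost 88 + fixed 8 = 96.
Compare {H2}: haulage cost 129 + fixed 14 = 143.

89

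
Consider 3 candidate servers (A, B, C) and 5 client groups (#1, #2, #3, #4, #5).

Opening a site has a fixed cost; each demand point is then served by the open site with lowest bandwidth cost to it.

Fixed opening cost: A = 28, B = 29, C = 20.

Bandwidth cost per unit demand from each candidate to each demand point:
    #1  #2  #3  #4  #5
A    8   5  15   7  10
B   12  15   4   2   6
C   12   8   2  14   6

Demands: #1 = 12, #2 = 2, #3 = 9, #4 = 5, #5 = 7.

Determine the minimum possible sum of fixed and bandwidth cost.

Open {A, C}: assign each demand point to its cheapest open site.
  #1→A 12×8=96, #2→A 2×5=10, #3→C 9×2=18, #4→A 5×7=35, #5→C 7×6=42
  bandwidth cost 201, fixed 48 → total 249.
Compare {A, B}: bandwidth cost 194 + fixed 57 = 251.
Compare {A, B, C}: bandwidth cost 176 + fixed 77 = 253.
Compare {B, C}: bandwidth cost 230 + fixed 49 = 279.
All other subsets cost ≥ 251. Minimum total cost: 249.

249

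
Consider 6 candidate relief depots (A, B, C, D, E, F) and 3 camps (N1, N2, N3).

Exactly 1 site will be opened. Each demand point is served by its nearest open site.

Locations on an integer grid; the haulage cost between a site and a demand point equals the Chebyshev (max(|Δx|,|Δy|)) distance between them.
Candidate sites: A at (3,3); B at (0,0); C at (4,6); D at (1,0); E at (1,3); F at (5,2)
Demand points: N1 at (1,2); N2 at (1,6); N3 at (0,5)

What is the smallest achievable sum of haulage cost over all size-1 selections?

Open {E}.
  N1→E 1, N2→E 3, N3→E 2  ⇒ total 6.
Compare {A}: total 8.
Compare {C}: total 11.
No size-1 selection does better; minimum is 6.

6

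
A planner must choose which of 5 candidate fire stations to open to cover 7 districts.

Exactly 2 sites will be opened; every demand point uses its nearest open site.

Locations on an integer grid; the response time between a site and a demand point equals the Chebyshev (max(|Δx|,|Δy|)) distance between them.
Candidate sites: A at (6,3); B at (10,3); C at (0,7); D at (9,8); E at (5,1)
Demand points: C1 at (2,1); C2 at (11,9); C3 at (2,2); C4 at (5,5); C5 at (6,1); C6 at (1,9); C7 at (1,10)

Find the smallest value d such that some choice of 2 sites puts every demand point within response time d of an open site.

6

Open {A, C}.
  Farthest demand point is C2 at response time 6 (to A); all others are ≤ 6.
With {B, C} the worst case is 6.
With {C, D} the worst case is 6.
No size-2 selection achieves below 6.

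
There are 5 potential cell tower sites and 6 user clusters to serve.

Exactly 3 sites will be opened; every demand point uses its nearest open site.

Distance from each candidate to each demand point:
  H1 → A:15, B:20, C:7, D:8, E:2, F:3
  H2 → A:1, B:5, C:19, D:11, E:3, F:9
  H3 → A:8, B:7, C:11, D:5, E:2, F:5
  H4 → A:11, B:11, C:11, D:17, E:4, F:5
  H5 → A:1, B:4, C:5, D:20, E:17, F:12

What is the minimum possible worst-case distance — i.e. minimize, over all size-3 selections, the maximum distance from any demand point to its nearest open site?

5

Open {H1, H3, H5}.
  Farthest demand point is C at distance 5 (to H5); all others are ≤ 5.
With {H2, H3, H5} the worst case is 5.
With {H3, H4, H5} the worst case is 5.
No size-3 selection achieves below 5.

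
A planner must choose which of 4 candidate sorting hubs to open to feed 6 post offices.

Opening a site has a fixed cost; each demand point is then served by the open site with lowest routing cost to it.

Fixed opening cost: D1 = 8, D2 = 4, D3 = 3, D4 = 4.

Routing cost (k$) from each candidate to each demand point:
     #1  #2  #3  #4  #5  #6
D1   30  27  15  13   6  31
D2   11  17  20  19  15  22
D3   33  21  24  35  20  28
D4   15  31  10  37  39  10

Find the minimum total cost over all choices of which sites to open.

Open {D1, D2, D4}: assign each demand point to its cheapest open site.
  #1→D2 11, #2→D2 17, #3→D4 10, #4→D1 13, #5→D1 6, #6→D4 10
  routing cost 67, fixed 16 → total 83.
Compare {D1, D2, D3, D4}: routing cost 67 + fixed 19 = 86.
Compare {D2, D4}: routing cost 82 + fixed 8 = 90.
Compare {D1, D3, D4}: routing cost 75 + fixed 15 = 90.
All other subsets cost ≥ 86. Minimum total cost: 83.

83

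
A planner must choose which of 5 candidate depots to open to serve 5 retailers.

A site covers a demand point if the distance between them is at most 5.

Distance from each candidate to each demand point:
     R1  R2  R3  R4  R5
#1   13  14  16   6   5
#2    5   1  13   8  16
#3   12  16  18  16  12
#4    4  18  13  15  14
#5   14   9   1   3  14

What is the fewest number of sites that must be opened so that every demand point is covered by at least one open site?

Coverage sets (demand points within 5 of each site):
  #1: {R5}
  #2: {R1, R2}
  #3: {}
  #4: {R1}
  #5: {R3, R4}
No 2 sites suffice: every size-2 union leaves at least one demand point uncovered.
But {#1, #2, #5} covers everything, so the minimum is 3.

3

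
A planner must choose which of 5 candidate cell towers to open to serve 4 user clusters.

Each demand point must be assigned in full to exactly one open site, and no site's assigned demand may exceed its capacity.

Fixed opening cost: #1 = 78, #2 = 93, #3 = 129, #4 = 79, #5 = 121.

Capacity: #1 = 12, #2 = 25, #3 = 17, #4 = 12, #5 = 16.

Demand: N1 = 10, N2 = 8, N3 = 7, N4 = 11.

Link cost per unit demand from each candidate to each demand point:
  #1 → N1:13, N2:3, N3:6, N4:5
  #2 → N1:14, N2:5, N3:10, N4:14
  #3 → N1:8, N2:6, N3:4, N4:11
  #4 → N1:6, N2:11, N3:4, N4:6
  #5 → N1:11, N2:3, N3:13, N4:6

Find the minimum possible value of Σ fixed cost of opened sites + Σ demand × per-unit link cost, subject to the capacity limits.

475

Open {#1, #2, #4}; cheapest assignment that respects the capacities:
  #1 (cap 12, load 11): N4 — cost 11×5 = 55
  #2 (cap 25, load 15): N2, N3 — cost 8×5 + 7×10 = 110
  #4 (cap 12, load 10): N1 — cost 10×6 = 60
  Shipping 225, fixed 250 → total 475.
  Any other capacity-feasible assignment to {#1, #2, #4} ships for at least 225.
Compare {#1, #2}: its best feasible assignment gives total 476.
Compare {#1, #3, #4}: its best feasible assignment gives total 477.
Every other set of open sites that can feasibly serve all demand totals ≥ 476 even under its best assignment. Minimum: 475.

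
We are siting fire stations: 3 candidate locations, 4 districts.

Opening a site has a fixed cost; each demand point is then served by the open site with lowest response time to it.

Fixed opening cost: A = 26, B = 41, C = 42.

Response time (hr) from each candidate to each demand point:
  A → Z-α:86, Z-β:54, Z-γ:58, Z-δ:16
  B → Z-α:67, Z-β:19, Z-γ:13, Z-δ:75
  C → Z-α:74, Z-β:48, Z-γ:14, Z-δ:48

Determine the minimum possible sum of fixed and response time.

Open {A, B}: assign each demand point to its cheapest open site.
  Z-α→B 67, Z-β→B 19, Z-γ→B 13, Z-δ→A 16
  response time 115, fixed 67 → total 182.
Compare {B}: response time 174 + fixed 41 = 215.
Compare {A, C}: response time 152 + fixed 68 = 220.
Compare {A, B, C}: response time 115 + fixed 109 = 224.
All other subsets cost ≥ 215. Minimum total cost: 182.

182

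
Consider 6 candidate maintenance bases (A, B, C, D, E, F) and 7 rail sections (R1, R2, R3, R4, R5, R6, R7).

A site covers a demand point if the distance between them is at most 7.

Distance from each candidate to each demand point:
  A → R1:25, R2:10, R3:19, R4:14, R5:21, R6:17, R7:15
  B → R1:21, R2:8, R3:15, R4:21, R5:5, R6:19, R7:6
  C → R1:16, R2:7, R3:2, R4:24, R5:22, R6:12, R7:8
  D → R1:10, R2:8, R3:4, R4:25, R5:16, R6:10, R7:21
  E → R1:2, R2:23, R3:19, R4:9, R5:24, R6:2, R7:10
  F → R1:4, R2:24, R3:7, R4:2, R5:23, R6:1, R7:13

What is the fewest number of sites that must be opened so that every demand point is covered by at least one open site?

3

Coverage sets (demand points within 7 of each site):
  A: {}
  B: {R5, R7}
  C: {R2, R3}
  D: {R3}
  E: {R1, R6}
  F: {R1, R3, R4, R6}
No 2 sites suffice: every size-2 union leaves at least one demand point uncovered.
But {B, C, F} covers everything, so the minimum is 3.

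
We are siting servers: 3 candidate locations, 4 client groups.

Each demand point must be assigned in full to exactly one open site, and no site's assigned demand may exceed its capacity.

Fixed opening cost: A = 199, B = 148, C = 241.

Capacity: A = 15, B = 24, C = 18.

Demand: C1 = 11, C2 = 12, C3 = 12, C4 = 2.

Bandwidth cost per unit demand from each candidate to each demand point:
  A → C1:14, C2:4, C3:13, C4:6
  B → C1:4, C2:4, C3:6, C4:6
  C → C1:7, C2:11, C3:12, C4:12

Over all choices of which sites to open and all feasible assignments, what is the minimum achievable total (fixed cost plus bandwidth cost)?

Open {A, B}; cheapest assignment that respects the capacities:
  A (cap 15, load 14): C2, C4 — cost 12×4 + 2×6 = 60
  B (cap 24, load 23): C1, C3 — cost 11×4 + 12×6 = 116
  Shipping 176, fixed 347 → total 523.
  Any other capacity-feasible assignment to {A, B} ships for at least 176.
Compare {B, C}: its best feasible assignment gives total 610.
Compare {A, B, C}: its best feasible assignment gives total 764.
Every other set of open sites that can feasibly serve all demand totals ≥ 610 even under its best assignment. Minimum: 523.

523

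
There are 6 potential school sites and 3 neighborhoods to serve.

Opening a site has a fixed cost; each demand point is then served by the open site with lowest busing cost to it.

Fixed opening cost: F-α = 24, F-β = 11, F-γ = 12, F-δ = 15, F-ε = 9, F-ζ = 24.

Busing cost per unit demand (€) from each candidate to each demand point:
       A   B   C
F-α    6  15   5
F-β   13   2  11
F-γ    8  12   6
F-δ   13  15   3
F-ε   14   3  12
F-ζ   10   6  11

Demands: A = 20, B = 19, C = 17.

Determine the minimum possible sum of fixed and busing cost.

Open {F-α, F-β, F-δ}: assign each demand point to its cheapest open site.
  A→F-α 20×6=120, B→F-β 19×2=38, C→F-δ 17×3=51
  busing cost 209, fixed 50 → total 259.
Compare {F-α, F-β, F-δ, F-ε}: busing cost 209 + fixed 59 = 268.
Compare {F-α, F-β, F-γ, F-δ}: busing cost 209 + fixed 62 = 271.
Compare {F-α, F-δ, F-ε}: busing cost 228 + fixed 48 = 276.
All other subsets cost ≥ 268. Minimum total cost: 259.

259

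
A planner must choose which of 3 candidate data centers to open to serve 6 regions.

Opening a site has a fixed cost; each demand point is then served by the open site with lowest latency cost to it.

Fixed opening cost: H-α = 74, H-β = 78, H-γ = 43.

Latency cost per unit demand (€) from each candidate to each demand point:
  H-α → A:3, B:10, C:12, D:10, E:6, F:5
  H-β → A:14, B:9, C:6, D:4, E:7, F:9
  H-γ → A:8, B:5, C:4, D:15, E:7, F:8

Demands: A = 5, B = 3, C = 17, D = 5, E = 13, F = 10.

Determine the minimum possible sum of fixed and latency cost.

Open {H-α, H-γ}: assign each demand point to its cheapest open site.
  A→H-α 5×3=15, B→H-γ 3×5=15, C→H-γ 17×4=68, D→H-α 5×10=50, E→H-α 13×6=78, F→H-α 10×5=50
  latency cost 276, fixed 117 → total 393.
Compare {H-γ}: latency cost 369 + fixed 43 = 412.
Compare {H-β, H-γ}: latency cost 314 + fixed 121 = 435.
Compare {H-α, H-β, H-γ}: latency cost 246 + fixed 195 = 441.
All other subsets cost ≥ 412. Minimum total cost: 393.

393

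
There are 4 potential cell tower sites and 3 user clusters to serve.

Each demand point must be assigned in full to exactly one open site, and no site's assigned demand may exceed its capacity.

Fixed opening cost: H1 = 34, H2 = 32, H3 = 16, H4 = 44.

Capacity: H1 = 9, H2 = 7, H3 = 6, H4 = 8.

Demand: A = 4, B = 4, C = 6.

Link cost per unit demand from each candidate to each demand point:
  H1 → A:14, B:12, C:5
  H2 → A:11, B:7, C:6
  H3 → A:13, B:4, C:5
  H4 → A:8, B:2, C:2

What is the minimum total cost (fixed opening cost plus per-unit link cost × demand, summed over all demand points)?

130

Open {H3, H4}; cheapest assignment that respects the capacities:
  H3 (cap 6, load 6): C — cost 6×5 = 30
  H4 (cap 8, load 8): A, B — cost 4×8 + 4×2 = 40
  Shipping 70, fixed 60 → total 130.
  Any other capacity-feasible assignment to {H3, H4} ships for at least 70.
Compare {H1, H4}: its best feasible assignment gives total 148.
Compare {H2, H4}: its best feasible assignment gives total 152.
Every other set of open sites that can feasibly serve all demand totals ≥ 148 even under its best assignment. Minimum: 130.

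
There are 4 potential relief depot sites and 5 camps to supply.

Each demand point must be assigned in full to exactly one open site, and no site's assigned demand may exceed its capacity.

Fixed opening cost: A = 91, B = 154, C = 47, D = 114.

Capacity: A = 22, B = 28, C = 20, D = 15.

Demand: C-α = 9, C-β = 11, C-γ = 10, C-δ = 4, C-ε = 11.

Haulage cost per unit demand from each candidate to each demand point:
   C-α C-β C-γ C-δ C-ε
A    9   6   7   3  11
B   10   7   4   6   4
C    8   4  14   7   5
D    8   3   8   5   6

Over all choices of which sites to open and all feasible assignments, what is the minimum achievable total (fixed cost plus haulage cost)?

Open {B, C}; cheapest assignment that respects the capacities:
  B (cap 28, load 25): C-γ, C-δ, C-ε — cost 10×4 + 4×6 + 11×4 = 108
  C (cap 20, load 20): C-α, C-β — cost 9×8 + 11×4 = 116
  Shipping 224, fixed 201 → total 425.
  Any other capacity-feasible assignment to {B, C} ships for at least 224.
Compare {A, C, D}: its best feasible assignment gives total 494.
Compare {A, B}: its best feasible assignment gives total 500.
Every other set of open sites that can feasibly serve all demand totals ≥ 494 even under its best assignment. Minimum: 425.

425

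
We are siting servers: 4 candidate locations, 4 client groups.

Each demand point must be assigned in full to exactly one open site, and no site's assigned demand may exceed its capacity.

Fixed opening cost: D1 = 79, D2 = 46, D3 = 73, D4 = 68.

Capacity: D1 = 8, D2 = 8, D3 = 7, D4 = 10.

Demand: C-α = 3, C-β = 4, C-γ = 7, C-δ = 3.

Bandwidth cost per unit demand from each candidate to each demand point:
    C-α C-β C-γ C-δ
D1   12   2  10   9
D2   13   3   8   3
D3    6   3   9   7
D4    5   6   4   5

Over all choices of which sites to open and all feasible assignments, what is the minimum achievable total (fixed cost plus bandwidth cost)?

178

Open {D2, D4}; cheapest assignment that respects the capacities:
  D2 (cap 8, load 7): C-β, C-δ — cost 4×3 + 3×3 = 21
  D4 (cap 10, load 10): C-α, C-γ — cost 3×5 + 7×4 = 43
  Shipping 64, fixed 114 → total 178.
  Any other capacity-feasible assignment to {D2, D4} ships for at least 64.
Compare {D3, D4}: its best feasible assignment gives total 214.
Compare {D1, D4}: its best feasible assignment gives total 225.
Every other set of open sites that can feasibly serve all demand totals ≥ 214 even under its best assignment. Minimum: 178.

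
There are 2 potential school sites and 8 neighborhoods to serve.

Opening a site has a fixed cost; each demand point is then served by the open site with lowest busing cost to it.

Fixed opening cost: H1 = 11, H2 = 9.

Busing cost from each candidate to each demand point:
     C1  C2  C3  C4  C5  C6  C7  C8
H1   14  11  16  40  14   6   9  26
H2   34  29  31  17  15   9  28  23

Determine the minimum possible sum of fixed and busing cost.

130

Open {H1, H2}: assign each demand point to its cheapest open site.
  C1→H1 14, C2→H1 11, C3→H1 16, C4→H2 17, C5→H1 14, C6→H1 6, C7→H1 9, C8→H2 23
  busing cost 110, fixed 20 → total 130.
Compare {H1}: busing cost 136 + fixed 11 = 147.
Compare {H2}: busing cost 186 + fixed 9 = 195.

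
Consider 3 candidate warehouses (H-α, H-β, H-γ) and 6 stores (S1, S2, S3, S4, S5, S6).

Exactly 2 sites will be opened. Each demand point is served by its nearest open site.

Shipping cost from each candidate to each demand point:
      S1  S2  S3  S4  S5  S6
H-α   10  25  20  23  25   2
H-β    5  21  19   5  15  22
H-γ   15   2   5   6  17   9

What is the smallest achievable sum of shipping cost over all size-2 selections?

Open {H-β, H-γ}.
  S1→H-β 5, S2→H-γ 2, S3→H-γ 5, S4→H-β 5, S5→H-β 15, S6→H-γ 9  ⇒ total 41.
Compare {H-α, H-γ}: total 42.
Compare {H-α, H-β}: total 67.

41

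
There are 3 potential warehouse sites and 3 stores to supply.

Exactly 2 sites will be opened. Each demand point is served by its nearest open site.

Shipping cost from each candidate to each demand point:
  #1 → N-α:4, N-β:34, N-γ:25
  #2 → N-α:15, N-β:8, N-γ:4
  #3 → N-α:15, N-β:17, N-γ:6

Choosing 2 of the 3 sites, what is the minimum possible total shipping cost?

Open {#1, #2}.
  N-α→#1 4, N-β→#2 8, N-γ→#2 4  ⇒ total 16.
Compare {#1, #3}: total 27.
Compare {#2, #3}: total 27.

16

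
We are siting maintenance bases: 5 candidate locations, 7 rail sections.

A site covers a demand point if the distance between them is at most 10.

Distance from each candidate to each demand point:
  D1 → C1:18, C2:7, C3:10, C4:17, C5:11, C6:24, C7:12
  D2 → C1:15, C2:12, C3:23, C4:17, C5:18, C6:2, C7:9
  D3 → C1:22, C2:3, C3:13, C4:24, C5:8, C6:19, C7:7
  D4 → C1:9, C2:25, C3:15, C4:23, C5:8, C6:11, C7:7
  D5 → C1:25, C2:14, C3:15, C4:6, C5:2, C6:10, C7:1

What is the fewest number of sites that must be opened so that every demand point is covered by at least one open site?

Coverage sets (demand points within 10 of each site):
  D1: {C2, C3}
  D2: {C6, C7}
  D3: {C2, C5, C7}
  D4: {C1, C5, C7}
  D5: {C4, C5, C6, C7}
No 2 sites suffice: every size-2 union leaves at least one demand point uncovered.
But {D1, D4, D5} covers everything, so the minimum is 3.

3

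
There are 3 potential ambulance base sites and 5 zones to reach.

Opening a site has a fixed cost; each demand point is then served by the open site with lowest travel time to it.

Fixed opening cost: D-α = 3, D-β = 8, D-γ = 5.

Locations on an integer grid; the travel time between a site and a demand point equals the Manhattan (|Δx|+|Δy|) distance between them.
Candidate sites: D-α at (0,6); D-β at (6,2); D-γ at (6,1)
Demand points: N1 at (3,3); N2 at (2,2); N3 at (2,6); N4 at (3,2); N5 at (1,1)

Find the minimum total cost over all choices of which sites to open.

Open {D-α, D-γ}: assign each demand point to its cheapest open site.
  N1→D-γ 5, N2→D-γ 5, N3→D-α 2, N4→D-γ 4, N5→D-γ 5
  travel time 21, fixed 8 → total 29.
Compare {D-α}: travel time 27 + fixed 3 = 30.
Compare {D-α, D-β}: travel time 19 + fixed 11 = 30.
Compare {D-β}: travel time 25 + fixed 8 = 33.
All other subsets cost ≥ 30. Minimum total cost: 29.

29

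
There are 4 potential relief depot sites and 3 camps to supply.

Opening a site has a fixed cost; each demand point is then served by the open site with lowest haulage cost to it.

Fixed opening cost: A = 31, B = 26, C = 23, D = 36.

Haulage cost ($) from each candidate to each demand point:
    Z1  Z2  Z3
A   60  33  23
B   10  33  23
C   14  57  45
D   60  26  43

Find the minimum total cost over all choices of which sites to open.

92

Open {B}: assign each demand point to its cheapest open site.
  Z1→B 10, Z2→B 33, Z3→B 23
  haulage cost 66, fixed 26 → total 92.
Compare {B, C}: haulage cost 66 + fixed 49 = 115.
Compare {B, D}: haulage cost 59 + fixed 62 = 121.
Compare {A, B}: haulage cost 66 + fixed 57 = 123.
All other subsets cost ≥ 115. Minimum total cost: 92.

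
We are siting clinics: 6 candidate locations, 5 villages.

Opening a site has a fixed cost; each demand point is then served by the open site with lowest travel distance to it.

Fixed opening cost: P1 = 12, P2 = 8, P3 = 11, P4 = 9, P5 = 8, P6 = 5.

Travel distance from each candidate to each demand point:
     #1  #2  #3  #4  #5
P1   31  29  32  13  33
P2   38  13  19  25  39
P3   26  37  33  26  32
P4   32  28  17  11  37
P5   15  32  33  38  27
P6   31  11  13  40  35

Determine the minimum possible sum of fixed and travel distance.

Open {P4, P5, P6}: assign each demand point to its cheapest open site.
  #1→P5 15, #2→P6 11, #3→P6 13, #4→P4 11, #5→P5 27
  travel distance 77, fixed 22 → total 99.
Compare {P1, P5, P6}: travel distance 79 + fixed 25 = 104.
Compare {P2, P4, P5, P6}: travel distance 77 + fixed 30 = 107.
Compare {P2, P4, P5}: travel distance 83 + fixed 25 = 108.
All other subsets cost ≥ 104. Minimum total cost: 99.

99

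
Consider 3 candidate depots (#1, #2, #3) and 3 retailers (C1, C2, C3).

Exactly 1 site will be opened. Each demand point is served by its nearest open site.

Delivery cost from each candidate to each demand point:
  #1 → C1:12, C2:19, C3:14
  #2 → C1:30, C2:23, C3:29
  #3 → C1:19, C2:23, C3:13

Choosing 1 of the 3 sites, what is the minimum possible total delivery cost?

45

Open {#1}.
  C1→#1 12, C2→#1 19, C3→#1 14  ⇒ total 45.
Compare {#3}: total 55.
Compare {#2}: total 82.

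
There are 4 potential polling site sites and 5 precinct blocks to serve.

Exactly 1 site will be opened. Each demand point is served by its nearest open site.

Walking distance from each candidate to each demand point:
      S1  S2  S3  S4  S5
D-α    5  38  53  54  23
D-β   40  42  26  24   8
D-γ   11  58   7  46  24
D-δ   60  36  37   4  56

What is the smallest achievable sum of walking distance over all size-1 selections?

140

Open {D-β}.
  S1→D-β 40, S2→D-β 42, S3→D-β 26, S4→D-β 24, S5→D-β 8  ⇒ total 140.
Compare {D-γ}: total 146.
Compare {D-α}: total 173.
No size-1 selection does better; minimum is 140.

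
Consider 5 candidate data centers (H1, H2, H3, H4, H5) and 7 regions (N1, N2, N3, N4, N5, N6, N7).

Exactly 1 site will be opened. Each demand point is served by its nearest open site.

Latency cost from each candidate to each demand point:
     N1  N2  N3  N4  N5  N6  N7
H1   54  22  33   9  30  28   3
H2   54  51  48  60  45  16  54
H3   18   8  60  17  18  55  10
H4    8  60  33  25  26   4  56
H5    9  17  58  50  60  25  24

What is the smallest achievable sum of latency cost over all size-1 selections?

179

Open {H1}.
  N1→H1 54, N2→H1 22, N3→H1 33, N4→H1 9, N5→H1 30, N6→H1 28, N7→H1 3  ⇒ total 179.
Compare {H3}: total 186.
Compare {H4}: total 212.
No size-1 selection does better; minimum is 179.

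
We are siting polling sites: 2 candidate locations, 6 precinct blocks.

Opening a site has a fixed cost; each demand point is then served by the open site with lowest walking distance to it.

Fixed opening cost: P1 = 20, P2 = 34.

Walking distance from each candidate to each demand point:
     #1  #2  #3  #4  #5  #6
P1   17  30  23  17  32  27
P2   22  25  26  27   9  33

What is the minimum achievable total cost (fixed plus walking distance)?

166

Open {P1}: assign each demand point to its cheapest open site.
  #1→P1 17, #2→P1 30, #3→P1 23, #4→P1 17, #5→P1 32, #6→P1 27
  walking distance 146, fixed 20 → total 166.
Compare {P1, P2}: walking distance 118 + fixed 54 = 172.
Compare {P2}: walking distance 142 + fixed 34 = 176.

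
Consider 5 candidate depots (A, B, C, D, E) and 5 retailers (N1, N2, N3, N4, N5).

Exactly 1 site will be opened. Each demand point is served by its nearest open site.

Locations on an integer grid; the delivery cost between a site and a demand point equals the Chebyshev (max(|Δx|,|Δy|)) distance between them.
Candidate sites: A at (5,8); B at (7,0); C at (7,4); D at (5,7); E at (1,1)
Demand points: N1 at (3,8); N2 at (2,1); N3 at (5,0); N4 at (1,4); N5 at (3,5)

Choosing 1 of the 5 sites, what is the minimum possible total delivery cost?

Open {E}.
  N1→E 7, N2→E 1, N3→E 4, N4→E 3, N5→E 4  ⇒ total 19.
Compare {D}: total 21.
Compare {C}: total 23.
No size-1 selection does better; minimum is 19.

19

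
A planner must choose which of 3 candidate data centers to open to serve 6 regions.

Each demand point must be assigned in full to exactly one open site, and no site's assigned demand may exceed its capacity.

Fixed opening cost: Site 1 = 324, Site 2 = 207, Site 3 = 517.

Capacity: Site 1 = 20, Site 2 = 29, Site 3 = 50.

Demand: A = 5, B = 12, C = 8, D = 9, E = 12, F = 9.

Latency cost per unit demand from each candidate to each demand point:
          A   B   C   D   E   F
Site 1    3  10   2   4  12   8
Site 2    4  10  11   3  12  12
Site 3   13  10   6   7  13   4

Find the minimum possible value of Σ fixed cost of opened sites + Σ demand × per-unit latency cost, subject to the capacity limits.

1119

Open {Site 2, Site 3}; cheapest assignment that respects the capacities:
  Site 2 (cap 29, load 26): A, D, E — cost 5×4 + 9×3 + 12×12 = 191
  Site 3 (cap 50, load 29): B, C, F — cost 12×10 + 8×6 + 9×4 = 204
  Shipping 395, fixed 724 → total 1119.
  Any other capacity-feasible assignment to {Site 2, Site 3} ships for at least 395.
Compare {Site 1, Site 3}: its best feasible assignment gives total 1247.
Compare {Site 1, Site 2, Site 3}: its best feasible assignment gives total 1406.
Every other set of open sites that can feasibly serve all demand totals ≥ 1247 even under its best assignment. Minimum: 1119.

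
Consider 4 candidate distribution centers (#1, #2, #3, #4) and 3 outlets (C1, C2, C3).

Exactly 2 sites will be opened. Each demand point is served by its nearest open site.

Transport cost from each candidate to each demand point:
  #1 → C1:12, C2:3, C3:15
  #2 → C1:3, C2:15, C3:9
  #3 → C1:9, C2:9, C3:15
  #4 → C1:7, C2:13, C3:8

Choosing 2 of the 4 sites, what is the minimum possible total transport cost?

15

Open {#1, #2}.
  C1→#2 3, C2→#1 3, C3→#2 9  ⇒ total 15.
Compare {#1, #4}: total 18.
Compare {#2, #3}: total 21.
No size-2 selection does better; minimum is 15.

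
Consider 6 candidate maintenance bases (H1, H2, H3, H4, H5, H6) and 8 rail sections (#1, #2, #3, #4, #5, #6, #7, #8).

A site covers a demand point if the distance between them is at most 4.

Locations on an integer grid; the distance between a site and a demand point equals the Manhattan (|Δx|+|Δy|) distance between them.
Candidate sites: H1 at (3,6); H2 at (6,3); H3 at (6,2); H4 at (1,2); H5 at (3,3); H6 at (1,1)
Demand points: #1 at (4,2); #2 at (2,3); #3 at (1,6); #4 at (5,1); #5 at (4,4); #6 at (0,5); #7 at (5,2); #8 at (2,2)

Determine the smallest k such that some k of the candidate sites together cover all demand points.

Coverage sets (demand points within 4 of each site):
  H1: {#2, #3, #5, #6}
  H2: {#1, #2, #4, #5, #7}
  H3: {#1, #4, #5, #7, #8}
  H4: {#1, #2, #3, #6, #7, #8}
  H5: {#1, #2, #4, #5, #7, #8}
  H6: {#1, #2, #4, #8}
No single site covers all 8 demand points.
But {H1, H3} covers everything, so the minimum is 2.

2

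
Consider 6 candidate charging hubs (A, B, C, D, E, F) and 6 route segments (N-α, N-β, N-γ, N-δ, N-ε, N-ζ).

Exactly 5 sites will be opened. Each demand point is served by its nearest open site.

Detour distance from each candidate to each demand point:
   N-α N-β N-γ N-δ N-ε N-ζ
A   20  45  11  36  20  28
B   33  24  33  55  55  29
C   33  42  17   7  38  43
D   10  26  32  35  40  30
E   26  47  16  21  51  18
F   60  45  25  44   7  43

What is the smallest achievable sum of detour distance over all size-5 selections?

79

Open {A, C, D, E, F}.
  N-α→D 10, N-β→D 26, N-γ→A 11, N-δ→C 7, N-ε→F 7, N-ζ→E 18  ⇒ total 79.
Compare {B, C, D, E, F}: total 82.
Compare {A, B, C, D, F}: total 87.
No size-5 selection does better; minimum is 79.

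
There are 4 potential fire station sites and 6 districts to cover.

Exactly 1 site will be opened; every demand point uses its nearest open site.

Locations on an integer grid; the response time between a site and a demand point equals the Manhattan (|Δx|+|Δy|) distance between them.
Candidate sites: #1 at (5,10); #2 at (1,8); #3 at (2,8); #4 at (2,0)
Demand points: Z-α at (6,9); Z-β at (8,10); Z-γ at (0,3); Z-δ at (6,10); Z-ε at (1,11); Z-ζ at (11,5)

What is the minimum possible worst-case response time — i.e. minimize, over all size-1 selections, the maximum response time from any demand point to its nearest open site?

Open {#1}.
  Farthest demand point is Z-γ at response time 12 (to #1); all others are ≤ 12.
With {#3} the worst case is 12.
With {#2} the worst case is 13.
No size-1 selection achieves below 12.

12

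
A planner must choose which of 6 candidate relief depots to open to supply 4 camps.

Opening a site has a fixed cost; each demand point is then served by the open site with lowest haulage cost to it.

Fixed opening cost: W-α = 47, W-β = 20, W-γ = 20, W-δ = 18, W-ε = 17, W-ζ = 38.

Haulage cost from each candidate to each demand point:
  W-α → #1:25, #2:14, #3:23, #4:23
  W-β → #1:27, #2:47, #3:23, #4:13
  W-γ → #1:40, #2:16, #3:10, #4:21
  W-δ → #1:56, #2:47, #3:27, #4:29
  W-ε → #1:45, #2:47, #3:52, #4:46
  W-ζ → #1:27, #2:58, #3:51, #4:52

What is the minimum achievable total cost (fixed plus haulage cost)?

106

Open {W-β, W-γ}: assign each demand point to its cheapest open site.
  #1→W-β 27, #2→W-γ 16, #3→W-γ 10, #4→W-β 13
  haulage cost 66, fixed 40 → total 106.
Compare {W-γ}: haulage cost 87 + fixed 20 = 107.
Compare {W-β, W-γ, W-ε}: haulage cost 66 + fixed 57 = 123.
Compare {W-γ, W-ε}: haulage cost 87 + fixed 37 = 124.
All other subsets cost ≥ 107. Minimum total cost: 106.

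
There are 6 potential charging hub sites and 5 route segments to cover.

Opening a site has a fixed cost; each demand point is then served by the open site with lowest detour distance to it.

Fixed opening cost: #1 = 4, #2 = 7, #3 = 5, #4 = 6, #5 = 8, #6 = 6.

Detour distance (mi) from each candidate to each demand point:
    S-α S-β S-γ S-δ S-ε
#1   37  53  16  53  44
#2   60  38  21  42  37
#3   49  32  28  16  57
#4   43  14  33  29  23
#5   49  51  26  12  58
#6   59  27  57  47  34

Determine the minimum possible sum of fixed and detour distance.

Open {#1, #4, #5}: assign each demand point to its cheapest open site.
  S-α→#1 37, S-β→#4 14, S-γ→#1 16, S-δ→#5 12, S-ε→#4 23
  detour distance 102, fixed 18 → total 120.
Compare {#1, #3, #4}: detour distance 106 + fixed 15 = 121.
Compare {#1, #3, #4, #5}: detour distance 102 + fixed 23 = 125.
Compare {#1, #4, #5, #6}: detour distance 102 + fixed 24 = 126.
All other subsets cost ≥ 121. Minimum total cost: 120.

120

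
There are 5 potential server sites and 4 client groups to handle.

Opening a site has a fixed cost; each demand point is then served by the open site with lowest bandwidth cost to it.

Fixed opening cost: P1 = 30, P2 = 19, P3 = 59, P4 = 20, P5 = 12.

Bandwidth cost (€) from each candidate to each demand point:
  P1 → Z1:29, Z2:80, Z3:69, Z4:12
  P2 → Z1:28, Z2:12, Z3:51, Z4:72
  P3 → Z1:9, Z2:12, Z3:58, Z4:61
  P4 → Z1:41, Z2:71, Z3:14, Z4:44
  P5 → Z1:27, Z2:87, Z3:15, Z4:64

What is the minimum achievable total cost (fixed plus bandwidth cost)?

Open {P1, P2, P5}: assign each demand point to its cheapest open site.
  Z1→P5 27, Z2→P2 12, Z3→P5 15, Z4→P1 12
  bandwidth cost 66, fixed 61 → total 127.
Compare {P1, P2, P4}: bandwidth cost 66 + fixed 69 = 135.
Compare {P2, P4}: bandwidth cost 98 + fixed 39 = 137.
Compare {P1, P2, P4, P5}: bandwidth cost 65 + fixed 81 = 146.
All other subsets cost ≥ 135. Minimum total cost: 127.

127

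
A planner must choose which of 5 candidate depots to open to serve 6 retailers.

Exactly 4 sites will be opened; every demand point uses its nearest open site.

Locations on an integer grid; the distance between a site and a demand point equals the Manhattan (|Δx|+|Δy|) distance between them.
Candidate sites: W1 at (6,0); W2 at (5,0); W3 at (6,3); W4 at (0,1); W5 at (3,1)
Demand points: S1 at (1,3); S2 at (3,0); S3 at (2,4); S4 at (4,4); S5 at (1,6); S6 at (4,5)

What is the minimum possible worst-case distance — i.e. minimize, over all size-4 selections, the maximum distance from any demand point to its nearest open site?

6

Open {W1, W2, W3, W4}.
  Farthest demand point is S5 at distance 6 (to W4); all others are ≤ 6.
With {W1, W2, W4, W5} the worst case is 6.
With {W1, W3, W4, W5} the worst case is 6.
No size-4 selection achieves below 6.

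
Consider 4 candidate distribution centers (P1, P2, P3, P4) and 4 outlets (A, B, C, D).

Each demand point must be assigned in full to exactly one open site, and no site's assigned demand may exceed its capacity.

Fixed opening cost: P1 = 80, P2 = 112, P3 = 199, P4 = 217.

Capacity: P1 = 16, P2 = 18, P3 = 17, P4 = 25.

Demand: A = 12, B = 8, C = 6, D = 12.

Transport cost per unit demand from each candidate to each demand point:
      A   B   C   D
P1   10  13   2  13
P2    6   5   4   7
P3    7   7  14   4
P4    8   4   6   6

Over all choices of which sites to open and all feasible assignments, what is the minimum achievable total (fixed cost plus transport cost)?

529

Open {P2, P4}; cheapest assignment that respects the capacities:
  P2 (cap 18, load 18): A, C — cost 12×6 + 6×4 = 96
  P4 (cap 25, load 20): B, D — cost 8×4 + 12×6 = 104
  Shipping 200, fixed 329 → total 529.
  Any other capacity-feasible assignment to {P2, P4} ships for at least 200.
Compare {P1, P4}: its best feasible assignment gives total 581.
Compare {P1, P2, P4}: its best feasible assignment gives total 597.
Every other set of open sites that can feasibly serve all demand totals ≥ 581 even under its best assignment. Minimum: 529.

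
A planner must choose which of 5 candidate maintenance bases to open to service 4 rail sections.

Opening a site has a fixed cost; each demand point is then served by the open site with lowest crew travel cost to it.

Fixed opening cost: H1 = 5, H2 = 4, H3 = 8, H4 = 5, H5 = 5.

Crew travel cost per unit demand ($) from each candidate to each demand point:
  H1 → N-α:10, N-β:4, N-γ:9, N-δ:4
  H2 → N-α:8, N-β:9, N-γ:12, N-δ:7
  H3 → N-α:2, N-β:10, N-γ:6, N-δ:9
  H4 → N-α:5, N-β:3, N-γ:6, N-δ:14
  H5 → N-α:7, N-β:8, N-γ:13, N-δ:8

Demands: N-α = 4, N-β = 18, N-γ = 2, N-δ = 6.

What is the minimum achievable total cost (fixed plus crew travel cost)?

Open {H1, H3, H4}: assign each demand point to its cheapest open site.
  N-α→H3 4×2=8, N-β→H4 18×3=54, N-γ→H3 2×6=12, N-δ→H1 6×4=24
  crew travel cost 98, fixed 18 → total 116.
Compare {H1, H4}: crew travel cost 110 + fixed 10 = 120.
Compare {H1, H2, H3, H4}: crew travel cost 98 + fixed 22 = 120.
Compare {H1, H3, H4, H5}: crew travel cost 98 + fixed 23 = 121.
All other subsets cost ≥ 120. Minimum total cost: 116.

116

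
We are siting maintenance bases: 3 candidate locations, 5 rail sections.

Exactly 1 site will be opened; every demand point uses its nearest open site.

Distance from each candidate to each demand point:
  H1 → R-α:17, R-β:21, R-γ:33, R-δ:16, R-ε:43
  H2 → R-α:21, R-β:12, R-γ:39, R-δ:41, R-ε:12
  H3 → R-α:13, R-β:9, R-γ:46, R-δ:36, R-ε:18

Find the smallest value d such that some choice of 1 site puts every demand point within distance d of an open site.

41

Open {H2}.
  Farthest demand point is R-δ at distance 41 (to H2); all others are ≤ 41.
With {H1} the worst case is 43.
With {H3} the worst case is 46.
No size-1 selection achieves below 41.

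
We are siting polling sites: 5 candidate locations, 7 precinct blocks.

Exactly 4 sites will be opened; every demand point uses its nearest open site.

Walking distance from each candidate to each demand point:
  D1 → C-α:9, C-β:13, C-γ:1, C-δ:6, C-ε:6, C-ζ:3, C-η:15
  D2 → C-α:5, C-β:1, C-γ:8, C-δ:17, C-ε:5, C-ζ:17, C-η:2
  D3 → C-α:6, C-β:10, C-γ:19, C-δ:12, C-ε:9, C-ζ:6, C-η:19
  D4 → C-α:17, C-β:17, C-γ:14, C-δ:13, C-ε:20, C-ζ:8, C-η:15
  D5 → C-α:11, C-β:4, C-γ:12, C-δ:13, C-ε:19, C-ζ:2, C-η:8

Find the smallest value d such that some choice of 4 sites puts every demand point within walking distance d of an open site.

Open {D1, D2, D3, D4}.
  Farthest demand point is C-δ at walking distance 6 (to D1); all others are ≤ 6.
With {D1, D2, D3, D5} the worst case is 6.
With {D1, D2, D4, D5} the worst case is 6.
No size-4 selection achieves below 6.

6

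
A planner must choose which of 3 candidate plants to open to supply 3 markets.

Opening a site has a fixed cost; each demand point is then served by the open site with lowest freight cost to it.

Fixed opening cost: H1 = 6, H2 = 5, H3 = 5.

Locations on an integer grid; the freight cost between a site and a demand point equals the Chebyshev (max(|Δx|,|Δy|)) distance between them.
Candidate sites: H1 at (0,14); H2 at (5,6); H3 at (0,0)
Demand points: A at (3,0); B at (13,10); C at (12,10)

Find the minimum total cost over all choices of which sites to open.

Open {H2}: assign each demand point to its cheapest open site.
  A→H2 6, B→H2 8, C→H2 7
  freight cost 21, fixed 5 → total 26.
Compare {H2, H3}: freight cost 18 + fixed 10 = 28.
Compare {H1, H2}: freight cost 21 + fixed 11 = 32.
Compare {H3}: freight cost 28 + fixed 5 = 33.
All other subsets cost ≥ 28. Minimum total cost: 26.

26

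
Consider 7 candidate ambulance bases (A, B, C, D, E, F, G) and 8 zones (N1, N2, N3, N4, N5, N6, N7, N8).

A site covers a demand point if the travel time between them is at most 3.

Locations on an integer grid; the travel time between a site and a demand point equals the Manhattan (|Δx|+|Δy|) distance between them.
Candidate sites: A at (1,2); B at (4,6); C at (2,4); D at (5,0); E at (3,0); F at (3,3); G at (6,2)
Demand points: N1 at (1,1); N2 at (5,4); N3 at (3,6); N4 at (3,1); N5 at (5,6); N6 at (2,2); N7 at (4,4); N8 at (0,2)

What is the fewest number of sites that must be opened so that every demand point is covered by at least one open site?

Coverage sets (demand points within 3 of each site):
  A: {N1, N4, N6, N8}
  B: {N2, N3, N5, N7}
  C: {N2, N3, N6, N7}
  D: {N4}
  E: {N1, N4, N6}
  F: {N2, N3, N4, N6, N7}
  G: {N2}
No single site covers all 8 demand points.
But {A, B} covers everything, so the minimum is 2.

2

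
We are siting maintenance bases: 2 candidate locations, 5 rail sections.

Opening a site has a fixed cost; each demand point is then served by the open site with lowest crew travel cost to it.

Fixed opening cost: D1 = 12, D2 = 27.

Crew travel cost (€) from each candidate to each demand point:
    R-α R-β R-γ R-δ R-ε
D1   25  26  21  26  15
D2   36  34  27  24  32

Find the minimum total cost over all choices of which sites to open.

125

Open {D1}: assign each demand point to its cheapest open site.
  R-α→D1 25, R-β→D1 26, R-γ→D1 21, R-δ→D1 26, R-ε→D1 15
  crew travel cost 113, fixed 12 → total 125.
Compare {D1, D2}: crew travel cost 111 + fixed 39 = 150.
Compare {D2}: crew travel cost 153 + fixed 27 = 180.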